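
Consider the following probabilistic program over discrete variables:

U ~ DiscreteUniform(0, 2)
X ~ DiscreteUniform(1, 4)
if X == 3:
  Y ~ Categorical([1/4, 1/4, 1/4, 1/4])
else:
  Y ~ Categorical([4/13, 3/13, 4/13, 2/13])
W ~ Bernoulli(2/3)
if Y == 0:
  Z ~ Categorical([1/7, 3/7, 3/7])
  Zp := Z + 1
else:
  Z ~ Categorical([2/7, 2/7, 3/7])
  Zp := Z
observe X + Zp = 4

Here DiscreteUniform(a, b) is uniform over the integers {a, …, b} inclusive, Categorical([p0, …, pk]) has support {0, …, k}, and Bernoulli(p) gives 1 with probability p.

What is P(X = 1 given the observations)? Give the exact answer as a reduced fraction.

P(X = 1 | obs) = 48/367

Enumerate traces; 72 have nonzero weight after conditioning:
  (U=0, X=1, Y=0, W=0, Z=2) weight 1/273
  (U=0, X=1, Y=0, W=1, Z=2) weight 2/273
  (U=0, X=2, Y=0, W=0, Z=1) weight 1/273
  (U=0, X=2, Y=0, W=1, Z=1) weight 2/273
  (U=0, X=2, Y=1, W=0, Z=2) weight 1/364
  (U=0, X=2, Y=1, W=1, Z=2) weight 1/182
  (U=0, X=2, Y=2, W=0, Z=2) weight 1/273
  (U=0, X=2, Y=2, W=1, Z=2) weight 2/273
  (U=0, X=3, Y=0, W=0, Z=0) weight 1/1008
  (U=0, X=4, Y=1, W=0, Z=0) weight 1/546
  … 62 more
Group by X:
  weight(X=1) = 3/91
  weight(X=2) = 3/28
  weight(X=3) = 1/16
  weight(X=4) = 9/182
Total weight = 3/91 + 3/28 + 1/16 + 9/182 = 367/1456
P(X=1 | obs) = 3/91 / 367/1456 = 48/367
P(X=2 | obs) = 3/28 / 367/1456 = 156/367
P(X=3 | obs) = 1/16 / 367/1456 = 91/367
P(X=4 | obs) = 9/182 / 367/1456 = 72/367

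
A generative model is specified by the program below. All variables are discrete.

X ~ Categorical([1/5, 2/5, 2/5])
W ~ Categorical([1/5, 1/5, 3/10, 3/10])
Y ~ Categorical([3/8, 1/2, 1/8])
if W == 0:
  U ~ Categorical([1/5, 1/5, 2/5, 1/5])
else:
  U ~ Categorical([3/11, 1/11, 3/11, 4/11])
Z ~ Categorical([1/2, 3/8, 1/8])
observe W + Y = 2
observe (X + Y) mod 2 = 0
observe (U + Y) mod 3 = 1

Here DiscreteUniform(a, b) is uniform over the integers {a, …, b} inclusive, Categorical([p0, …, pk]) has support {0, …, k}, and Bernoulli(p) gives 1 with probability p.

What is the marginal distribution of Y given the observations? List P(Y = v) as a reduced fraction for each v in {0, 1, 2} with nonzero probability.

P(Y=0) = 135/827, P(Y=1) = 560/827, P(Y=2) = 132/827

Enumerate traces; 18 have nonzero weight after conditioning:
  (X=0, W=0, Y=2, U=2, Z=0) weight 1/1000
  (X=0, W=0, Y=2, U=2, Z=1) weight 3/4000
  (X=0, W=0, Y=2, U=2, Z=2) weight 1/4000
  (X=0, W=2, Y=0, U=1, Z=0) weight 9/8800
  (X=0, W=2, Y=0, U=1, Z=1) weight 27/35200
  (X=0, W=2, Y=0, U=1, Z=2) weight 9/35200
  (X=1, W=1, Y=1, U=0, Z=0) weight 3/550
  (X=1, W=1, Y=1, U=0, Z=1) weight 9/2200
  … 10 more
Group by Y:
  weight(Y=0) = 27/4400
  weight(Y=1) = 7/275
  weight(Y=2) = 3/500
Total weight = 27/4400 + 7/275 + 3/500 = 827/22000
P(Y=0 | obs) = 27/4400 / 827/22000 = 135/827
P(Y=1 | obs) = 7/275 / 827/22000 = 560/827
P(Y=2 | obs) = 3/500 / 827/22000 = 132/827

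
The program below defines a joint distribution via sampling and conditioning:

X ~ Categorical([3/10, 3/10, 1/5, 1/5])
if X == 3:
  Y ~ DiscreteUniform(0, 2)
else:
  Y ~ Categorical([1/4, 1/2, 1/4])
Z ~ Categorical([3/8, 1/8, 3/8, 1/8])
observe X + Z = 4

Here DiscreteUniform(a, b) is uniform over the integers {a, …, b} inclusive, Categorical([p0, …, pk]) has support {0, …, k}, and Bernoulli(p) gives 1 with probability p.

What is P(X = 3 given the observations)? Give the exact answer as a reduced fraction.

Enumerate traces; 9 have nonzero weight after conditioning:
  (X=1, Y=0, Z=3) weight 3/320
  (X=1, Y=1, Z=3) weight 3/160
  (X=1, Y=2, Z=3) weight 3/320
  (X=2, Y=0, Z=2) weight 3/160
  (X=2, Y=1, Z=2) weight 3/80
  (X=2, Y=2, Z=2) weight 3/160
  (X=3, Y=0, Z=1) weight 1/120
  (X=3, Y=1, Z=1) weight 1/120
  … 1 more
Group by X:
  weight(X=1) = 3/80
  weight(X=2) = 3/40
  weight(X=3) = 1/40
Total weight = 3/80 + 3/40 + 1/40 = 11/80
P(X=1 | obs) = 3/80 / 11/80 = 3/11
P(X=2 | obs) = 3/40 / 11/80 = 6/11
P(X=3 | obs) = 1/40 / 11/80 = 2/11

P(X = 3 | obs) = 2/11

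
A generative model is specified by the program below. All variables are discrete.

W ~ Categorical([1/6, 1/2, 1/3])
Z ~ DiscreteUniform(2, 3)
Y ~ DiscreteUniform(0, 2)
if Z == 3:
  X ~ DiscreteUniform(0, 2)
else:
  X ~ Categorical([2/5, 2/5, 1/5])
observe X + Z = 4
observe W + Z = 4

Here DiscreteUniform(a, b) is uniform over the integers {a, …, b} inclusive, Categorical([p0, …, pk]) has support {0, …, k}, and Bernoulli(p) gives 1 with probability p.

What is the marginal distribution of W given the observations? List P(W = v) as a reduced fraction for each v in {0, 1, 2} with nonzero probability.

P(W=1) = 5/7, P(W=2) = 2/7

Enumerate traces; 6 have nonzero weight after conditioning:
  (W=1, Z=3, Y=0, X=1) weight 1/36
  (W=1, Z=3, Y=1, X=1) weight 1/36
  (W=1, Z=3, Y=2, X=1) weight 1/36
  (W=2, Z=2, Y=0, X=2) weight 1/90
  (W=2, Z=2, Y=1, X=2) weight 1/90
  (W=2, Z=2, Y=2, X=2) weight 1/90
Group by W:
  weight(W=1) = 1/12
  weight(W=2) = 1/30
Total weight = 1/12 + 1/30 = 7/60
P(W=1 | obs) = 1/12 / 7/60 = 5/7
P(W=2 | obs) = 1/30 / 7/60 = 2/7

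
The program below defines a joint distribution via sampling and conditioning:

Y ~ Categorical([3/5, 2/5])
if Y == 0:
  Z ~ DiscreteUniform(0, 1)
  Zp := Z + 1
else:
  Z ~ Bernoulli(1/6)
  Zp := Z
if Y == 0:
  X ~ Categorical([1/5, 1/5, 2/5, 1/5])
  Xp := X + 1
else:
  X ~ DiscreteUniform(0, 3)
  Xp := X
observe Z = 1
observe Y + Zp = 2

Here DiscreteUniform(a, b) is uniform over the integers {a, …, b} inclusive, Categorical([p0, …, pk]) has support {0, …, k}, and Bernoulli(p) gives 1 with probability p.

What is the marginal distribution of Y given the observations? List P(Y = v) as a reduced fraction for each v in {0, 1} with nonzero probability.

Enumerate traces; 8 have nonzero weight after conditioning:
  (Y=0, Z=1, X=0) weight 3/50
  (Y=0, Z=1, X=1) weight 3/50
  (Y=0, Z=1, X=2) weight 3/25
  (Y=0, Z=1, X=3) weight 3/50
  (Y=1, Z=1, X=0) weight 1/60
  (Y=1, Z=1, X=1) weight 1/60
  (Y=1, Z=1, X=2) weight 1/60
  (Y=1, Z=1, X=3) weight 1/60
Group by Y:
  weight(Y=0) = 3/10
  weight(Y=1) = 1/15
Total weight = 3/10 + 1/15 = 11/30
P(Y=0 | obs) = 3/10 / 11/30 = 9/11
P(Y=1 | obs) = 1/15 / 11/30 = 2/11

P(Y=0) = 9/11, P(Y=1) = 2/11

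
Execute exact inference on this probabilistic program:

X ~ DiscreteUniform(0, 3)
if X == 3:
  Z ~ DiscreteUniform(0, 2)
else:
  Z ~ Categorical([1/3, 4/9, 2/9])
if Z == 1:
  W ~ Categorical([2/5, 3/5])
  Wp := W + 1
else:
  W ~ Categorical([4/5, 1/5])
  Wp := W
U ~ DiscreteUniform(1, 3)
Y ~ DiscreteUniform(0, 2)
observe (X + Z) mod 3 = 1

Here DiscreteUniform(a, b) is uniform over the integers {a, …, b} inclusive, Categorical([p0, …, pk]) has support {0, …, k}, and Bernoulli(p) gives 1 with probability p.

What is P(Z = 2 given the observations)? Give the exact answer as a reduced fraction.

P(Z = 2 | obs) = 1/6

Enumerate traces; 72 have nonzero weight after conditioning:
  (X=0, Z=1, W=0, U=1, Y=0) weight 2/405
  (X=0, Z=1, W=0, U=1, Y=1) weight 2/405
  (X=0, Z=1, W=0, U=1, Y=2) weight 2/405
  (X=0, Z=1, W=0, U=2, Y=0) weight 2/405
  (X=0, Z=1, W=0, U=2, Y=1) weight 2/405
  (X=0, Z=1, W=0, U=2, Y=2) weight 2/405
  (X=0, Z=1, W=0, U=3, Y=0) weight 2/405
  (X=0, Z=1, W=0, U=3, Y=1) weight 2/405
  (X=1, Z=0, W=0, U=1, Y=0) weight 1/135
  (X=2, Z=2, W=0, U=1, Y=0) weight 2/405
  … 62 more
Group by Z:
  weight(Z=0) = 1/12
  weight(Z=1) = 7/36
  weight(Z=2) = 1/18
Total weight = 1/12 + 7/36 + 1/18 = 1/3
P(Z=0 | obs) = 1/12 / 1/3 = 1/4
P(Z=1 | obs) = 7/36 / 1/3 = 7/12
P(Z=2 | obs) = 1/18 / 1/3 = 1/6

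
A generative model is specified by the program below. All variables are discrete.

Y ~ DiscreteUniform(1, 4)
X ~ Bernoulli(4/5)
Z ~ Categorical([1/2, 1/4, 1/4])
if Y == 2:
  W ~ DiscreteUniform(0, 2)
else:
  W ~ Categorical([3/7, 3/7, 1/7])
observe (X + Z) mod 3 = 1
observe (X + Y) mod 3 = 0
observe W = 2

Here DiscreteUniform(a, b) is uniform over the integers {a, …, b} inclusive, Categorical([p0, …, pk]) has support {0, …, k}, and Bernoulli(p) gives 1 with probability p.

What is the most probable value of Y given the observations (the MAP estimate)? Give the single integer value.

argmax_v P(Y = v | obs) = 2

Enumerate traces; 2 have nonzero weight after conditioning:
  (Y=2, X=1, Z=0, W=2) weight 1/30
  (Y=3, X=0, Z=1, W=2) weight 1/560
Group by Y:
  weight(Y=2) = 1/30
  weight(Y=3) = 1/560
Total weight = 1/30 + 1/560 = 59/1680
P(Y=2 | obs) = 1/30 / 59/1680 = 56/59
P(Y=3 | obs) = 1/560 / 59/1680 = 3/59
argmax = 2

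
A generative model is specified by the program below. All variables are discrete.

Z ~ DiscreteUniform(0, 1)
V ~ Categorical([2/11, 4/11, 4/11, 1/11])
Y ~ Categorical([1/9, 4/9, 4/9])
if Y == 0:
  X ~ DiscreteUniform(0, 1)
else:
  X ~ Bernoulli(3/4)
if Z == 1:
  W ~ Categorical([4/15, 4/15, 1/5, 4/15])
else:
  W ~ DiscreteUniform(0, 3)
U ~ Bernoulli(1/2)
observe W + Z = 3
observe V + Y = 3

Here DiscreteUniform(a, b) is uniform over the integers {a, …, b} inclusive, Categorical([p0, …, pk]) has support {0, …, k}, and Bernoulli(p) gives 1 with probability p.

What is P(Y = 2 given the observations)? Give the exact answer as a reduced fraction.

Enumerate traces; 24 have nonzero weight after conditioning:
  (Z=0, V=1, Y=2, X=0, W=3, U=0) weight 1/396
  (Z=0, V=1, Y=2, X=0, W=3, U=1) weight 1/396
  (Z=0, V=1, Y=2, X=1, W=3, U=0) weight 1/132
  (Z=0, V=1, Y=2, X=1, W=3, U=1) weight 1/132
  (Z=0, V=2, Y=1, X=0, W=3, U=0) weight 1/396
  (Z=0, V=2, Y=1, X=0, W=3, U=1) weight 1/396
  (Z=0, V=2, Y=1, X=1, W=3, U=0) weight 1/132
  (Z=0, V=2, Y=1, X=1, W=3, U=1) weight 1/132
  (Z=0, V=3, Y=0, X=0, W=3, U=0) weight 1/3168
  … 15 more
Group by Y:
  weight(Y=0) = 1/440
  weight(Y=1) = 2/55
  weight(Y=2) = 2/55
Total weight = 1/440 + 2/55 + 2/55 = 3/40
P(Y=0 | obs) = 1/440 / 3/40 = 1/33
P(Y=1 | obs) = 2/55 / 3/40 = 16/33
P(Y=2 | obs) = 2/55 / 3/40 = 16/33

P(Y = 2 | obs) = 16/33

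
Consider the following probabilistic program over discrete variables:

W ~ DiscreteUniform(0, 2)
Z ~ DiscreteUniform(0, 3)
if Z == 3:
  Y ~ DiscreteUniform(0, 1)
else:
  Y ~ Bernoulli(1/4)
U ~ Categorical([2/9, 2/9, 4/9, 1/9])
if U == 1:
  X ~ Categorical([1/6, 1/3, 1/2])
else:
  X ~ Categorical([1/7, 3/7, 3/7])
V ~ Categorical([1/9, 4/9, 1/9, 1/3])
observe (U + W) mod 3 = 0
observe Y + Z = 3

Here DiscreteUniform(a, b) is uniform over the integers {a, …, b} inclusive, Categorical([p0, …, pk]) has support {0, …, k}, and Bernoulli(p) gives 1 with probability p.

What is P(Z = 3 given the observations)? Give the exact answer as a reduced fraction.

Enumerate traces; 96 have nonzero weight after conditioning:
  (W=0, Z=2, Y=1, U=0, X=0, V=0) weight 1/13608
  (W=0, Z=2, Y=1, U=0, X=0, V=1) weight 1/3402
  (W=0, Z=2, Y=1, U=0, X=0, V=2) weight 1/13608
  (W=0, Z=2, Y=1, U=0, X=0, V=3) weight 1/4536
  (W=0, Z=2, Y=1, U=0, X=1, V=0) weight 1/4536
  (W=0, Z=2, Y=1, U=0, X=1, V=1) weight 1/1134
  (W=0, Z=2, Y=1, U=0, X=1, V=2) weight 1/4536
  (W=0, Z=2, Y=1, U=0, X=1, V=3) weight 1/1512
  (W=0, Z=3, Y=0, U=0, X=0, V=0) weight 1/6804
  … 87 more
Group by Z:
  weight(Z=2) = 1/48
  weight(Z=3) = 1/24
Total weight = 1/48 + 1/24 = 1/16
P(Z=2 | obs) = 1/48 / 1/16 = 1/3
P(Z=3 | obs) = 1/24 / 1/16 = 2/3

P(Z = 3 | obs) = 2/3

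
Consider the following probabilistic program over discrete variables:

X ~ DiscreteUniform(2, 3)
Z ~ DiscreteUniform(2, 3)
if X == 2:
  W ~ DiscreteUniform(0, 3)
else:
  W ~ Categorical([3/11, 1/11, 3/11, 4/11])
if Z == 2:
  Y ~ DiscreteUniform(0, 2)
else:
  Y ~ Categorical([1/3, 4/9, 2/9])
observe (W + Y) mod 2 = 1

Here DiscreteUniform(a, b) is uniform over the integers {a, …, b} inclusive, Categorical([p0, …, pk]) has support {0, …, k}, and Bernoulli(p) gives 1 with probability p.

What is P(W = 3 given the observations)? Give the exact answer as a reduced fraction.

Enumerate traces; 24 have nonzero weight after conditioning:
  (X=2, Z=2, W=0, Y=1) weight 1/48
  (X=2, Z=2, W=1, Y=0) weight 1/48
  (X=2, Z=2, W=1, Y=2) weight 1/48
  (X=2, Z=2, W=2, Y=1) weight 1/48
  (X=2, Z=2, W=3, Y=0) weight 1/48
  (X=2, Z=2, W=3, Y=2) weight 1/48
  (X=2, Z=3, W=0, Y=1) weight 1/36
  (X=2, Z=3, W=1, Y=0) weight 1/48
  … 16 more
Group by W:
  weight(W=0) = 161/1584
  weight(W=1) = 5/48
  weight(W=2) = 161/1584
  weight(W=3) = 3/16
Total weight = 161/1584 + 5/48 + 161/1584 + 3/16 = 49/99
P(W=0 | obs) = 161/1584 / 49/99 = 23/112
P(W=1 | obs) = 5/48 / 49/99 = 165/784
P(W=2 | obs) = 161/1584 / 49/99 = 23/112
P(W=3 | obs) = 3/16 / 49/99 = 297/784

P(W = 3 | obs) = 297/784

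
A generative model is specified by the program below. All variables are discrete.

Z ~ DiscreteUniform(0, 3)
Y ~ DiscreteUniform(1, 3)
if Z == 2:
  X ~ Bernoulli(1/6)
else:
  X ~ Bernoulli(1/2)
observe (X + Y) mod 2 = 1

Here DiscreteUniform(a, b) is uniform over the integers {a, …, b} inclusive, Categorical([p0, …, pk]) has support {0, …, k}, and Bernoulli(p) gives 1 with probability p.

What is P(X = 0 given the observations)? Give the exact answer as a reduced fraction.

P(X = 0 | obs) = 14/19

Enumerate traces; 12 have nonzero weight after conditioning:
  (Z=0, Y=1, X=0) weight 1/24
  (Z=0, Y=2, X=1) weight 1/24
  (Z=0, Y=3, X=0) weight 1/24
  (Z=1, Y=1, X=0) weight 1/24
  (Z=1, Y=2, X=1) weight 1/24
  (Z=1, Y=3, X=0) weight 1/24
  (Z=2, Y=1, X=0) weight 5/72
  (Z=2, Y=2, X=1) weight 1/72
  … 4 more
Group by X:
  weight(X=0) = 7/18
  weight(X=1) = 5/36
Total weight = 7/18 + 5/36 = 19/36
P(X=0 | obs) = 7/18 / 19/36 = 14/19
P(X=1 | obs) = 5/36 / 19/36 = 5/19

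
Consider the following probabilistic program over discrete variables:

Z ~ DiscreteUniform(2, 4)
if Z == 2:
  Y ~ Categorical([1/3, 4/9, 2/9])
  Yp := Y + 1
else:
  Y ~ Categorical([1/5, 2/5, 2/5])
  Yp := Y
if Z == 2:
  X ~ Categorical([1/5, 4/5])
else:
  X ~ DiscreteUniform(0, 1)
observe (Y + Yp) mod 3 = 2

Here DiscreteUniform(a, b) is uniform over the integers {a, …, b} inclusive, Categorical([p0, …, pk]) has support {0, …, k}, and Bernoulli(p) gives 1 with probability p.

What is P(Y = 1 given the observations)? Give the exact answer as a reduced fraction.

P(Y = 1 | obs) = 18/23

Enumerate traces; 6 have nonzero weight after conditioning:
  (Z=2, Y=2, X=0) weight 2/135
  (Z=2, Y=2, X=1) weight 8/135
  (Z=3, Y=1, X=0) weight 1/15
  (Z=3, Y=1, X=1) weight 1/15
  (Z=4, Y=1, X=0) weight 1/15
  (Z=4, Y=1, X=1) weight 1/15
Group by Y:
  weight(Y=1) = 4/15
  weight(Y=2) = 2/27
Total weight = 4/15 + 2/27 = 46/135
P(Y=1 | obs) = 4/15 / 46/135 = 18/23
P(Y=2 | obs) = 2/27 / 46/135 = 5/23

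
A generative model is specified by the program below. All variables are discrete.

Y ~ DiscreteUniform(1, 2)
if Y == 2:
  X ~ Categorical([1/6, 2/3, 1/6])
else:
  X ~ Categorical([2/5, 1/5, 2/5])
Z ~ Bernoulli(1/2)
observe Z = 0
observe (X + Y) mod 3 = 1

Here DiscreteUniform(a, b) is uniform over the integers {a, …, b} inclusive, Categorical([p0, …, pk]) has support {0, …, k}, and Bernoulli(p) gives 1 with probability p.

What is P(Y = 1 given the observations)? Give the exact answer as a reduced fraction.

Enumerate traces; 2 have nonzero weight after conditioning:
  (Y=1, X=0, Z=0) weight 1/10
  (Y=2, X=2, Z=0) weight 1/24
Group by Y:
  weight(Y=1) = 1/10
  weight(Y=2) = 1/24
Total weight = 1/10 + 1/24 = 17/120
P(Y=1 | obs) = 1/10 / 17/120 = 12/17
P(Y=2 | obs) = 1/24 / 17/120 = 5/17

P(Y = 1 | obs) = 12/17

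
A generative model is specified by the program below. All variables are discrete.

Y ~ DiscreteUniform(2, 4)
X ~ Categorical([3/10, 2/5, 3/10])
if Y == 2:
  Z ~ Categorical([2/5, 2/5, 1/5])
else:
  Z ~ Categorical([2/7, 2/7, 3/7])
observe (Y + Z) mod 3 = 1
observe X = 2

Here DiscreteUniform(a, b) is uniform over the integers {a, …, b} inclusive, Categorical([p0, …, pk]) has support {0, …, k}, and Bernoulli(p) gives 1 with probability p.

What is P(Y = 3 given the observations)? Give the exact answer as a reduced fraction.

P(Y = 3 | obs) = 10/27

Enumerate traces; 3 have nonzero weight after conditioning:
  (Y=2, X=2, Z=2) weight 1/50
  (Y=3, X=2, Z=1) weight 1/35
  (Y=4, X=2, Z=0) weight 1/35
Group by Y:
  weight(Y=2) = 1/50
  weight(Y=3) = 1/35
  weight(Y=4) = 1/35
Total weight = 1/50 + 1/35 + 1/35 = 27/350
P(Y=2 | obs) = 1/50 / 27/350 = 7/27
P(Y=3 | obs) = 1/35 / 27/350 = 10/27
P(Y=4 | obs) = 1/35 / 27/350 = 10/27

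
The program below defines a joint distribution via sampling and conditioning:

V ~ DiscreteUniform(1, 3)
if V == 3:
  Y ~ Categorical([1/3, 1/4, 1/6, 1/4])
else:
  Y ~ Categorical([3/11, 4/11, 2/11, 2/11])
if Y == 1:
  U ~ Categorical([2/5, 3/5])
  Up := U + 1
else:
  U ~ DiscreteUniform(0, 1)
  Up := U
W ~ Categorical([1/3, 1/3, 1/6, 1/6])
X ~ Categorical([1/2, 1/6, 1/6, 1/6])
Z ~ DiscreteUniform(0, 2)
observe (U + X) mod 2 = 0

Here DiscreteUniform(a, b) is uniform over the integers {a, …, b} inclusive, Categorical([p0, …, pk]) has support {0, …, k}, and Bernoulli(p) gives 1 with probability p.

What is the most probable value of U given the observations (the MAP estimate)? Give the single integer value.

argmax_v P(U = v | obs) = 0

Enumerate traces; 576 have nonzero weight after conditioning:
  (V=1, Y=0, U=0, W=0, X=0, Z=0) weight 1/396
  (V=1, Y=0, U=0, W=0, X=0, Z=1) weight 1/396
  (V=1, Y=0, U=0, W=0, X=0, Z=2) weight 1/396
  (V=1, Y=0, U=0, W=0, X=2, Z=0) weight 1/1188
  (V=1, Y=0, U=0, W=0, X=2, Z=1) weight 1/1188
  (V=1, Y=0, U=0, W=0, X=2, Z=2) weight 1/1188
  (V=1, Y=0, U=0, W=1, X=0, Z=0) weight 1/396
  (V=1, Y=0, U=0, W=1, X=0, Z=1) weight 1/396
  (V=1, Y=0, U=1, W=0, X=1, Z=0) weight 1/1188
  … 567 more
Group by U:
  weight(U=0) = 617/1980
  weight(U=1) = 703/3960
Total weight = 617/1980 + 703/3960 = 1937/3960
P(U=0 | obs) = 617/1980 / 1937/3960 = 1234/1937
P(U=1 | obs) = 703/3960 / 1937/3960 = 703/1937
argmax = 0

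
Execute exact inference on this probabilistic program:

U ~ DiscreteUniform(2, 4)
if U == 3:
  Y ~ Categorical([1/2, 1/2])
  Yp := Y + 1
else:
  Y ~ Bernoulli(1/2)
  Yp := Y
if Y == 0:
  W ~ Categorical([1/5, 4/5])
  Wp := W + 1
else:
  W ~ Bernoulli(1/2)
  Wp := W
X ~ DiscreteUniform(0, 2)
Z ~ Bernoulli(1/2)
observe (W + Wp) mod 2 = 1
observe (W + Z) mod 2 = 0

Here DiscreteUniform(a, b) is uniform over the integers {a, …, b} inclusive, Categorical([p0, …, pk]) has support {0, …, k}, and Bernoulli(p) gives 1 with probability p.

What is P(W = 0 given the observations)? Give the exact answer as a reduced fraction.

P(W = 0 | obs) = 1/5

Enumerate traces; 18 have nonzero weight after conditioning:
  (U=2, Y=0, W=0, X=0, Z=0) weight 1/180
  (U=2, Y=0, W=0, X=1, Z=0) weight 1/180
  (U=2, Y=0, W=0, X=2, Z=0) weight 1/180
  (U=2, Y=0, W=1, X=0, Z=1) weight 1/45
  (U=2, Y=0, W=1, X=1, Z=1) weight 1/45
  (U=2, Y=0, W=1, X=2, Z=1) weight 1/45
  (U=3, Y=0, W=0, X=0, Z=0) weight 1/180
  (U=3, Y=0, W=0, X=1, Z=0) weight 1/180
  … 10 more
Group by W:
  weight(W=0) = 1/20
  weight(W=1) = 1/5
Total weight = 1/20 + 1/5 = 1/4
P(W=0 | obs) = 1/20 / 1/4 = 1/5
P(W=1 | obs) = 1/5 / 1/4 = 4/5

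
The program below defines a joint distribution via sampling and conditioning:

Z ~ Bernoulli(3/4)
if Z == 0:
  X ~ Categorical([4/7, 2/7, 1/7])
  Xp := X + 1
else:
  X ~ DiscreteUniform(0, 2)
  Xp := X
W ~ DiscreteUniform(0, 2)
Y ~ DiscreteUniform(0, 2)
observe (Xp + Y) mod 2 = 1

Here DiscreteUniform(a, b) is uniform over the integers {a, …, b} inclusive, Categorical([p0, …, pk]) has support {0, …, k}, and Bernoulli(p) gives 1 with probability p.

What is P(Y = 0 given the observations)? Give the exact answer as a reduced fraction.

P(Y = 0 | obs) = 3/10

Enumerate traces; 27 have nonzero weight after conditioning:
  (Z=0, X=0, W=0, Y=0) weight 1/63
  (Z=0, X=0, W=0, Y=2) weight 1/63
  (Z=0, X=0, W=1, Y=0) weight 1/63
  (Z=0, X=0, W=1, Y=2) weight 1/63
  (Z=0, X=0, W=2, Y=0) weight 1/63
  (Z=0, X=0, W=2, Y=2) weight 1/63
  (Z=0, X=1, W=0, Y=1) weight 1/126
  (Z=0, X=1, W=1, Y=1) weight 1/126
  … 19 more
Group by Y:
  weight(Y=0) = 1/7
  weight(Y=1) = 4/21
  weight(Y=2) = 1/7
Total weight = 1/7 + 4/21 + 1/7 = 10/21
P(Y=0 | obs) = 1/7 / 10/21 = 3/10
P(Y=1 | obs) = 4/21 / 10/21 = 2/5
P(Y=2 | obs) = 1/7 / 10/21 = 3/10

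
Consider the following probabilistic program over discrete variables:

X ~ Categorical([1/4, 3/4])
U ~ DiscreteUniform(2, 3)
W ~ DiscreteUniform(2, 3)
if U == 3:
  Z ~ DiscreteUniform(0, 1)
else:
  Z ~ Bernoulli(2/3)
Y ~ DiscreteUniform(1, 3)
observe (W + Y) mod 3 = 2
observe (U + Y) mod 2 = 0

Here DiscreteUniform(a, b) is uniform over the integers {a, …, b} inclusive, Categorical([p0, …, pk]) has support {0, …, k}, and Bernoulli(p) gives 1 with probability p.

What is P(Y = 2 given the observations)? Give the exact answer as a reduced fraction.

Enumerate traces; 8 have nonzero weight after conditioning:
  (X=0, U=2, W=3, Z=0, Y=2) weight 1/144
  (X=0, U=2, W=3, Z=1, Y=2) weight 1/72
  (X=0, U=3, W=2, Z=0, Y=3) weight 1/96
  (X=0, U=3, W=2, Z=1, Y=3) weight 1/96
  (X=1, U=2, W=3, Z=0, Y=2) weight 1/48
  (X=1, U=2, W=3, Z=1, Y=2) weight 1/24
  (X=1, U=3, W=2, Z=0, Y=3) weight 1/32
  (X=1, U=3, W=2, Z=1, Y=3) weight 1/32
Group by Y:
  weight(Y=2) = 1/12
  weight(Y=3) = 1/12
Total weight = 1/12 + 1/12 = 1/6
P(Y=2 | obs) = 1/12 / 1/6 = 1/2
P(Y=3 | obs) = 1/12 / 1/6 = 1/2

P(Y = 2 | obs) = 1/2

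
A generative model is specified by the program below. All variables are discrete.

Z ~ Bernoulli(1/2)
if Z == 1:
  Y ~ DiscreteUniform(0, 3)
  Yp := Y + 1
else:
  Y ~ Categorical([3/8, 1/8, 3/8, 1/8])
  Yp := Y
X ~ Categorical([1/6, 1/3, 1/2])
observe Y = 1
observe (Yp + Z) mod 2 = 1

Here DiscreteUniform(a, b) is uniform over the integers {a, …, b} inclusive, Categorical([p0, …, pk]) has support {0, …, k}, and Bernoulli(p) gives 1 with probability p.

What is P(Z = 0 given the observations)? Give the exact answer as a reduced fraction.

P(Z = 0 | obs) = 1/3

Enumerate traces; 6 have nonzero weight after conditioning:
  (Z=0, Y=1, X=0) weight 1/96
  (Z=0, Y=1, X=1) weight 1/48
  (Z=0, Y=1, X=2) weight 1/32
  (Z=1, Y=1, X=0) weight 1/48
  (Z=1, Y=1, X=1) weight 1/24
  (Z=1, Y=1, X=2) weight 1/16
Group by Z:
  weight(Z=0) = 1/16
  weight(Z=1) = 1/8
Total weight = 1/16 + 1/8 = 3/16
P(Z=0 | obs) = 1/16 / 3/16 = 1/3
P(Z=1 | obs) = 1/8 / 3/16 = 2/3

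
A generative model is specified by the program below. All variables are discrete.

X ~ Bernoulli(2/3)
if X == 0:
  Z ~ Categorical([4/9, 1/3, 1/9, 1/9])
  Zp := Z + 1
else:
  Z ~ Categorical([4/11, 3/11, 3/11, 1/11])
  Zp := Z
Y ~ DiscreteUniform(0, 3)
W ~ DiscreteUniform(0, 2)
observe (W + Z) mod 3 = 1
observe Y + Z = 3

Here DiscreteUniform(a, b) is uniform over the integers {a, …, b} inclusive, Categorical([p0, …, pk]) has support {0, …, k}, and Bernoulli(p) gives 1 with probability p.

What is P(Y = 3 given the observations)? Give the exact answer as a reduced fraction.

Enumerate traces; 8 have nonzero weight after conditioning:
  (X=0, Z=0, Y=3, W=1) weight 1/81
  (X=0, Z=1, Y=2, W=0) weight 1/108
  (X=0, Z=2, Y=1, W=2) weight 1/324
  (X=0, Z=3, Y=0, W=1) weight 1/324
  (X=1, Z=0, Y=3, W=1) weight 2/99
  (X=1, Z=1, Y=2, W=0) weight 1/66
  (X=1, Z=2, Y=1, W=2) weight 1/66
  (X=1, Z=3, Y=0, W=1) weight 1/198
Group by Y:
  weight(Y=0) = 29/3564
  weight(Y=1) = 65/3564
  weight(Y=2) = 29/1188
  weight(Y=3) = 29/891
Total weight = 29/3564 + 65/3564 + 29/1188 + 29/891 = 1/12
P(Y=0 | obs) = 29/3564 / 1/12 = 29/297
P(Y=1 | obs) = 65/3564 / 1/12 = 65/297
P(Y=2 | obs) = 29/1188 / 1/12 = 29/99
P(Y=3 | obs) = 29/891 / 1/12 = 116/297

P(Y = 3 | obs) = 116/297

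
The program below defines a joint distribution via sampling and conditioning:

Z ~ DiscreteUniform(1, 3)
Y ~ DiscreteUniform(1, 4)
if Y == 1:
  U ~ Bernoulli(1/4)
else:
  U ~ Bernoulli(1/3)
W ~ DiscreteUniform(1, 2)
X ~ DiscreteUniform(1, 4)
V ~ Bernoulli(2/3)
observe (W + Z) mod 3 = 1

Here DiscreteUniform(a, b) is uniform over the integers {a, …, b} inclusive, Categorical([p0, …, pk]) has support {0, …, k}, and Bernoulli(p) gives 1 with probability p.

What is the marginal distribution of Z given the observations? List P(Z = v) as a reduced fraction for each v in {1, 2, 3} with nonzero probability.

P(Z=2) = 1/2, P(Z=3) = 1/2

Enumerate traces; 128 have nonzero weight after conditioning:
  (Z=2, Y=1, U=0, W=2, X=1, V=0) weight 1/384
  (Z=2, Y=1, U=0, W=2, X=1, V=1) weight 1/192
  (Z=2, Y=1, U=0, W=2, X=2, V=0) weight 1/384
  (Z=2, Y=1, U=0, W=2, X=2, V=1) weight 1/192
  (Z=2, Y=1, U=0, W=2, X=3, V=0) weight 1/384
  (Z=2, Y=1, U=0, W=2, X=3, V=1) weight 1/192
  (Z=2, Y=1, U=0, W=2, X=4, V=0) weight 1/384
  (Z=2, Y=1, U=0, W=2, X=4, V=1) weight 1/192
  (Z=3, Y=1, U=0, W=1, X=1, V=0) weight 1/384
  … 119 more
Group by Z:
  weight(Z=2) = 1/6
  weight(Z=3) = 1/6
Total weight = 1/6 + 1/6 = 1/3
P(Z=2 | obs) = 1/6 / 1/3 = 1/2
P(Z=3 | obs) = 1/6 / 1/3 = 1/2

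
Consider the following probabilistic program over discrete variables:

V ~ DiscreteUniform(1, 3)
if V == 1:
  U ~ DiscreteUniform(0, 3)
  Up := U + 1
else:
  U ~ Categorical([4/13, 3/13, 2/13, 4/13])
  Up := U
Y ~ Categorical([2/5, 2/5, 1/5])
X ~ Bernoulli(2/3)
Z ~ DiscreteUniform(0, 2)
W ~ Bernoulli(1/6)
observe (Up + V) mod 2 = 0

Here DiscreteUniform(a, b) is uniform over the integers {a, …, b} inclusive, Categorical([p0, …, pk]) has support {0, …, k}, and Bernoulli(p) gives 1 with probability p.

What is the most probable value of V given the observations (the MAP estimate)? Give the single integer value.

Enumerate traces; 216 have nonzero weight after conditioning:
  (V=1, U=0, Y=0, X=0, Z=0, W=0) weight 1/324
  (V=1, U=0, Y=0, X=0, Z=0, W=1) weight 1/1620
  (V=1, U=0, Y=0, X=0, Z=1, W=0) weight 1/324
  (V=1, U=0, Y=0, X=0, Z=1, W=1) weight 1/1620
  (V=1, U=0, Y=0, X=0, Z=2, W=0) weight 1/324
  (V=1, U=0, Y=0, X=0, Z=2, W=1) weight 1/1620
  (V=1, U=0, Y=0, X=1, Z=0, W=0) weight 1/162
  (V=1, U=0, Y=0, X=1, Z=0, W=1) weight 1/810
  (V=2, U=0, Y=0, X=0, Z=0, W=0) weight 4/1053
  (V=3, U=1, Y=0, X=0, Z=0, W=0) weight 1/351
  … 206 more
Group by V:
  weight(V=1) = 1/6
  weight(V=2) = 2/13
  weight(V=3) = 7/39
Total weight = 1/6 + 2/13 + 7/39 = 1/2
P(V=1 | obs) = 1/6 / 1/2 = 1/3
P(V=2 | obs) = 2/13 / 1/2 = 4/13
P(V=3 | obs) = 7/39 / 1/2 = 14/39
argmax = 3

argmax_v P(V = v | obs) = 3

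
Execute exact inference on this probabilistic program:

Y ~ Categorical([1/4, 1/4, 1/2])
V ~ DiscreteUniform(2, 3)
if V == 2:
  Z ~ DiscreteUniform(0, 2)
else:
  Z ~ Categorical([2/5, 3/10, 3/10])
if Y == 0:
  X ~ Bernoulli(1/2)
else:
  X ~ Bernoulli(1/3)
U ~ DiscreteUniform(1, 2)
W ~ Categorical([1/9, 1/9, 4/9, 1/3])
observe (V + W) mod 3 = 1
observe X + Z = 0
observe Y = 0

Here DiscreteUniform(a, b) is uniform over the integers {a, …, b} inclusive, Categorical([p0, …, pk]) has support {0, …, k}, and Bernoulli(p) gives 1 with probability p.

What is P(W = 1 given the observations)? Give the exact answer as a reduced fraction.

Enumerate traces; 4 have nonzero weight after conditioning:
  (Y=0, V=2, Z=0, X=0, U=1, W=2) weight 1/216
  (Y=0, V=2, Z=0, X=0, U=2, W=2) weight 1/216
  (Y=0, V=3, Z=0, X=0, U=1, W=1) weight 1/720
  (Y=0, V=3, Z=0, X=0, U=2, W=1) weight 1/720
Group by W:
  weight(W=1) = 1/360
  weight(W=2) = 1/108
Total weight = 1/360 + 1/108 = 13/1080
P(W=1 | obs) = 1/360 / 13/1080 = 3/13
P(W=2 | obs) = 1/108 / 13/1080 = 10/13

P(W = 1 | obs) = 3/13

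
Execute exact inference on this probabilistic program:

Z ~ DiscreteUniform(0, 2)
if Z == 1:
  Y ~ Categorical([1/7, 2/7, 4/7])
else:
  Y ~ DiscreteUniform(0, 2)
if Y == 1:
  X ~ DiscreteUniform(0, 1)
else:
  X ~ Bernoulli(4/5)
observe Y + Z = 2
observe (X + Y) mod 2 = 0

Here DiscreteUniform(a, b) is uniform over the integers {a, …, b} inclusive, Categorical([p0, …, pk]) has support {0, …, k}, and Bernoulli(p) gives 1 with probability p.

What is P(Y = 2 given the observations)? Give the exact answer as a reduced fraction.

P(Y = 2 | obs) = 7/29

Enumerate traces; 3 have nonzero weight after conditioning:
  (Z=0, Y=2, X=0) weight 1/45
  (Z=1, Y=1, X=1) weight 1/21
  (Z=2, Y=0, X=0) weight 1/45
Group by Y:
  weight(Y=0) = 1/45
  weight(Y=1) = 1/21
  weight(Y=2) = 1/45
Total weight = 1/45 + 1/21 + 1/45 = 29/315
P(Y=0 | obs) = 1/45 / 29/315 = 7/29
P(Y=1 | obs) = 1/21 / 29/315 = 15/29
P(Y=2 | obs) = 1/45 / 29/315 = 7/29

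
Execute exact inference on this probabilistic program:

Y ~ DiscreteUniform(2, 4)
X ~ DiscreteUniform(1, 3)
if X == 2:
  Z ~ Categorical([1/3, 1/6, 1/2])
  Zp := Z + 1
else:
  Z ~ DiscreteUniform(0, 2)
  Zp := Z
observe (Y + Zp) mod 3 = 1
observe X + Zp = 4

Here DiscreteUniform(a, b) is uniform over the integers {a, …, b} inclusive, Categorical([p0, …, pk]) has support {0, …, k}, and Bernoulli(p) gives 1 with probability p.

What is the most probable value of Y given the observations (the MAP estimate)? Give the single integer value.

Enumerate traces; 2 have nonzero weight after conditioning:
  (Y=2, X=2, Z=1) weight 1/54
  (Y=3, X=3, Z=1) weight 1/27
Group by Y:
  weight(Y=2) = 1/54
  weight(Y=3) = 1/27
Total weight = 1/54 + 1/27 = 1/18
P(Y=2 | obs) = 1/54 / 1/18 = 1/3
P(Y=3 | obs) = 1/27 / 1/18 = 2/3
argmax = 3

argmax_v P(Y = v | obs) = 3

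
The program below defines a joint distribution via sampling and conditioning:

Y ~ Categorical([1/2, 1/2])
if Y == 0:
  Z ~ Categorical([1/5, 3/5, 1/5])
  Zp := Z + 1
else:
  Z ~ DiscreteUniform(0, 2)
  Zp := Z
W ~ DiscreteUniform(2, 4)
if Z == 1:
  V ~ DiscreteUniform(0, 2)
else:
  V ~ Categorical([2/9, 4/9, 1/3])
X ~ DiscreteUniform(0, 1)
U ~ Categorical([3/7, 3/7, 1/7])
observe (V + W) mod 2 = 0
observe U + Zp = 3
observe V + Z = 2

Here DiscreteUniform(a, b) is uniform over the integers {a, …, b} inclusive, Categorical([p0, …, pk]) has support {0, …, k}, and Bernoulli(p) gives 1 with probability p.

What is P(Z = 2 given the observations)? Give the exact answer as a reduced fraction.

P(Z = 2 | obs) = 16/35

Enumerate traces; 16 have nonzero weight after conditioning:
  (Y=0, Z=0, W=2, V=2, X=0, U=2) weight 1/1260
  (Y=0, Z=0, W=2, V=2, X=1, U=2) weight 1/1260
  (Y=0, Z=0, W=4, V=2, X=0, U=2) weight 1/1260
  (Y=0, Z=0, W=4, V=2, X=1, U=2) weight 1/1260
  (Y=0, Z=1, W=3, V=1, X=0, U=1) weight 1/140
  (Y=0, Z=1, W=3, V=1, X=1, U=1) weight 1/140
  (Y=0, Z=2, W=2, V=0, X=0, U=0) weight 1/630
  (Y=0, Z=2, W=2, V=0, X=1, U=0) weight 1/630
  … 8 more
Group by Z:
  weight(Z=0) = 1/315
  weight(Z=1) = 16/945
  weight(Z=2) = 16/945
Total weight = 1/315 + 16/945 + 16/945 = 1/27
P(Z=0 | obs) = 1/315 / 1/27 = 3/35
P(Z=1 | obs) = 16/945 / 1/27 = 16/35
P(Z=2 | obs) = 16/945 / 1/27 = 16/35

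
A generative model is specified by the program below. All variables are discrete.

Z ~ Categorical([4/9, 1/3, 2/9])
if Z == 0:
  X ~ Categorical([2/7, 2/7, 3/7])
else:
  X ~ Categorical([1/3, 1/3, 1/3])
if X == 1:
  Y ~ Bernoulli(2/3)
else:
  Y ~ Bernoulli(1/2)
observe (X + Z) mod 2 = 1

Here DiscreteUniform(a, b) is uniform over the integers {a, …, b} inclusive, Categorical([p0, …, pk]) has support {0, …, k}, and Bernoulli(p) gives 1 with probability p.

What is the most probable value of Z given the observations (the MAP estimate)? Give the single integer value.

Enumerate traces; 8 have nonzero weight after conditioning:
  (Z=0, X=1, Y=0) weight 8/189
  (Z=0, X=1, Y=1) weight 16/189
  (Z=1, X=0, Y=0) weight 1/18
  (Z=1, X=0, Y=1) weight 1/18
  (Z=1, X=2, Y=0) weight 1/18
  (Z=1, X=2, Y=1) weight 1/18
  (Z=2, X=1, Y=0) weight 2/81
  (Z=2, X=1, Y=1) weight 4/81
Group by Z:
  weight(Z=0) = 8/63
  weight(Z=1) = 2/9
  weight(Z=2) = 2/27
Total weight = 8/63 + 2/9 + 2/27 = 80/189
P(Z=0 | obs) = 8/63 / 80/189 = 3/10
P(Z=1 | obs) = 2/9 / 80/189 = 21/40
P(Z=2 | obs) = 2/27 / 80/189 = 7/40
argmax = 1

argmax_v P(Z = v | obs) = 1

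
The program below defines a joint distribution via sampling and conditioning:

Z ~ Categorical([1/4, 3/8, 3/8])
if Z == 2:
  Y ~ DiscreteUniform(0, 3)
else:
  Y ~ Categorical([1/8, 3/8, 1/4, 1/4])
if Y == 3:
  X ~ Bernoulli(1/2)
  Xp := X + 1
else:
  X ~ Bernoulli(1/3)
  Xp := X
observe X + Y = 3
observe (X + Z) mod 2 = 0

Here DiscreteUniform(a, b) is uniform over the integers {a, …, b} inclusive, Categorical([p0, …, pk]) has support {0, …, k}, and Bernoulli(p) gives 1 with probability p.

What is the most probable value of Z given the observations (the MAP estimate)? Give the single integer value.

Enumerate traces; 3 have nonzero weight after conditioning:
  (Z=0, Y=3, X=0) weight 1/32
  (Z=1, Y=2, X=1) weight 1/32
  (Z=2, Y=3, X=0) weight 3/64
Group by Z:
  weight(Z=0) = 1/32
  weight(Z=1) = 1/32
  weight(Z=2) = 3/64
Total weight = 1/32 + 1/32 + 3/64 = 7/64
P(Z=0 | obs) = 1/32 / 7/64 = 2/7
P(Z=1 | obs) = 1/32 / 7/64 = 2/7
P(Z=2 | obs) = 3/64 / 7/64 = 3/7
argmax = 2

argmax_v P(Z = v | obs) = 2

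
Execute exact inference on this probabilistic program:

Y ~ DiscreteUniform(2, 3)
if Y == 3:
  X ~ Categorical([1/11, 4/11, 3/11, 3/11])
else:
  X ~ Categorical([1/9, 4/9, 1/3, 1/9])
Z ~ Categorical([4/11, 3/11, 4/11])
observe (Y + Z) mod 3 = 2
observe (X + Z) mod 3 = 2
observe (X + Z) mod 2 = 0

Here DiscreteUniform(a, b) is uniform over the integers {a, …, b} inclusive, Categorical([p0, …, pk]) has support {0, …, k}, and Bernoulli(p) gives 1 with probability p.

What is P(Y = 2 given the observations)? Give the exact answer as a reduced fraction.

Enumerate traces; 2 have nonzero weight after conditioning:
  (Y=2, X=2, Z=0) weight 2/33
  (Y=3, X=0, Z=2) weight 2/121
Group by Y:
  weight(Y=2) = 2/33
  weight(Y=3) = 2/121
Total weight = 2/33 + 2/121 = 28/363
P(Y=2 | obs) = 2/33 / 28/363 = 11/14
P(Y=3 | obs) = 2/121 / 28/363 = 3/14

P(Y = 2 | obs) = 11/14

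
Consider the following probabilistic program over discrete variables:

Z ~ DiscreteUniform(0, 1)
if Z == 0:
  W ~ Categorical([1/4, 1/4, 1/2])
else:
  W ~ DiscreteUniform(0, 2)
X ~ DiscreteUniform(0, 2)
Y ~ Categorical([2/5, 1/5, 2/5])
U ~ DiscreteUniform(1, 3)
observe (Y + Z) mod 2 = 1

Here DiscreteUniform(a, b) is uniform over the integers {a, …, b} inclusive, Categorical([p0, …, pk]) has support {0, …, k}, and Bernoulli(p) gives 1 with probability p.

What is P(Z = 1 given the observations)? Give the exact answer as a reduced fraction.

Enumerate traces; 81 have nonzero weight after conditioning:
  (Z=0, W=0, X=0, Y=1, U=1) weight 1/360
  (Z=0, W=0, X=0, Y=1, U=2) weight 1/360
  (Z=0, W=0, X=0, Y=1, U=3) weight 1/360
  (Z=0, W=0, X=1, Y=1, U=1) weight 1/360
  (Z=0, W=0, X=1, Y=1, U=2) weight 1/360
  (Z=0, W=0, X=1, Y=1, U=3) weight 1/360
  (Z=0, W=0, X=2, Y=1, U=1) weight 1/360
  (Z=0, W=0, X=2, Y=1, U=2) weight 1/360
  (Z=1, W=0, X=0, Y=0, U=1) weight 1/135
  … 72 more
Group by Z:
  weight(Z=0) = 1/10
  weight(Z=1) = 2/5
Total weight = 1/10 + 2/5 = 1/2
P(Z=0 | obs) = 1/10 / 1/2 = 1/5
P(Z=1 | obs) = 2/5 / 1/2 = 4/5

P(Z = 1 | obs) = 4/5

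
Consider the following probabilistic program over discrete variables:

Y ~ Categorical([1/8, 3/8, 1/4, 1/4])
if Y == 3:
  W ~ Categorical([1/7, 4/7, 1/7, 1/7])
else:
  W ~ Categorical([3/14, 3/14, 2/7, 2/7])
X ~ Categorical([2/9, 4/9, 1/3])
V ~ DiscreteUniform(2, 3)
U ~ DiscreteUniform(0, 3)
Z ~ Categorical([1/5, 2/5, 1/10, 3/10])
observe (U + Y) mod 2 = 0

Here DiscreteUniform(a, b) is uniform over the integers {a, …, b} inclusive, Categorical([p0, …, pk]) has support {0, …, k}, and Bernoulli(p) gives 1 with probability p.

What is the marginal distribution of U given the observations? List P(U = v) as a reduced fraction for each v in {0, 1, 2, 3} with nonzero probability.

Enumerate traces; 768 have nonzero weight after conditioning:
  (Y=0, W=0, X=0, V=2, U=0, Z=0) weight 1/6720
  (Y=0, W=0, X=0, V=2, U=0, Z=1) weight 1/3360
  (Y=0, W=0, X=0, V=2, U=0, Z=2) weight 1/13440
  (Y=0, W=0, X=0, V=2, U=0, Z=3) weight 1/4480
  (Y=0, W=0, X=0, V=2, U=2, Z=0) weight 1/6720
  (Y=0, W=0, X=0, V=2, U=2, Z=1) weight 1/3360
  (Y=0, W=0, X=0, V=2, U=2, Z=2) weight 1/13440
  (Y=0, W=0, X=0, V=2, U=2, Z=3) weight 1/4480
  (Y=1, W=0, X=0, V=2, U=1, Z=0) weight 1/2240
  (Y=1, W=0, X=0, V=2, U=3, Z=0) weight 1/2240
  … 758 more
Group by U:
  weight(U=0) = 3/32
  weight(U=1) = 5/32
  weight(U=2) = 3/32
  weight(U=3) = 5/32
Total weight = 3/32 + 5/32 + 3/32 + 5/32 = 1/2
P(U=0 | obs) = 3/32 / 1/2 = 3/16
P(U=1 | obs) = 5/32 / 1/2 = 5/16
P(U=2 | obs) = 3/32 / 1/2 = 3/16
P(U=3 | obs) = 5/32 / 1/2 = 5/16

P(U=0) = 3/16, P(U=1) = 5/16, P(U=2) = 3/16, P(U=3) = 5/16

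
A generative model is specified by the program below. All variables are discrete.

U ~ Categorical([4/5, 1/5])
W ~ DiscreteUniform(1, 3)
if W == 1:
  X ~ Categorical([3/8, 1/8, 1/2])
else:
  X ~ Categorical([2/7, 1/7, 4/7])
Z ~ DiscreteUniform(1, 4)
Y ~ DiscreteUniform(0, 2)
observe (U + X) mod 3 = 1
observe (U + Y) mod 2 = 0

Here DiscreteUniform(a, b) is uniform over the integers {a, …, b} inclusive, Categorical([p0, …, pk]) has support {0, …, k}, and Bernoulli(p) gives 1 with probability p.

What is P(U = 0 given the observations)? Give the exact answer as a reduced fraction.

Enumerate traces; 36 have nonzero weight after conditioning:
  (U=0, W=1, X=1, Z=1, Y=0) weight 1/360
  (U=0, W=1, X=1, Z=1, Y=2) weight 1/360
  (U=0, W=1, X=1, Z=2, Y=0) weight 1/360
  (U=0, W=1, X=1, Z=2, Y=2) weight 1/360
  (U=0, W=1, X=1, Z=3, Y=0) weight 1/360
  (U=0, W=1, X=1, Z=3, Y=2) weight 1/360
  (U=0, W=1, X=1, Z=4, Y=0) weight 1/360
  (U=0, W=1, X=1, Z=4, Y=2) weight 1/360
  (U=1, W=1, X=0, Z=1, Y=1) weight 1/480
  … 27 more
Group by U:
  weight(U=0) = 23/315
  weight(U=1) = 53/2520
Total weight = 23/315 + 53/2520 = 79/840
P(U=0 | obs) = 23/315 / 79/840 = 184/237
P(U=1 | obs) = 53/2520 / 79/840 = 53/237

P(U = 0 | obs) = 184/237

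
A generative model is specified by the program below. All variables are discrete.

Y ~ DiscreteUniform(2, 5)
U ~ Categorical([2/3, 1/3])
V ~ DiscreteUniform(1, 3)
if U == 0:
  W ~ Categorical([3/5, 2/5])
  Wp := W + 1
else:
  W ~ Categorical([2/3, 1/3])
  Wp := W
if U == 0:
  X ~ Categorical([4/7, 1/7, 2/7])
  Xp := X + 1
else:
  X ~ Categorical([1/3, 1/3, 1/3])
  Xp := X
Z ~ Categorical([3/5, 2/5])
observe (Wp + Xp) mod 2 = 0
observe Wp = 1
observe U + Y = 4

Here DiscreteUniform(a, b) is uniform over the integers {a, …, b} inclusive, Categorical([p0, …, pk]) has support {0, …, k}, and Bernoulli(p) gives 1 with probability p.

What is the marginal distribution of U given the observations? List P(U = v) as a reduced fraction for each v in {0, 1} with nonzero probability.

P(U=0) = 324/359, P(U=1) = 35/359

Enumerate traces; 18 have nonzero weight after conditioning:
  (Y=3, U=1, V=1, W=1, X=1, Z=0) weight 1/540
  (Y=3, U=1, V=1, W=1, X=1, Z=1) weight 1/810
  (Y=3, U=1, V=2, W=1, X=1, Z=0) weight 1/540
  (Y=3, U=1, V=2, W=1, X=1, Z=1) weight 1/810
  (Y=3, U=1, V=3, W=1, X=1, Z=0) weight 1/540
  (Y=3, U=1, V=3, W=1, X=1, Z=1) weight 1/810
  (Y=4, U=0, V=1, W=0, X=0, Z=0) weight 2/175
  (Y=4, U=0, V=1, W=0, X=0, Z=1) weight 4/525
  … 10 more
Group by U:
  weight(U=0) = 3/35
  weight(U=1) = 1/108
Total weight = 3/35 + 1/108 = 359/3780
P(U=0 | obs) = 3/35 / 359/3780 = 324/359
P(U=1 | obs) = 1/108 / 359/3780 = 35/359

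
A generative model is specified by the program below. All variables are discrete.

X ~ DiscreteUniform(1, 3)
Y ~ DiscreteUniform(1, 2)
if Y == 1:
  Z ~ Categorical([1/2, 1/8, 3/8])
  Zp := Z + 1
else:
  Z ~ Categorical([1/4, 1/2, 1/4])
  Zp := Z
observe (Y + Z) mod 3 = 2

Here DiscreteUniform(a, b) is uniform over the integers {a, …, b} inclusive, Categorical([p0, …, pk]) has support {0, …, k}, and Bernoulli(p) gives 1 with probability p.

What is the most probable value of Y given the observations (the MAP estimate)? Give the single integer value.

Enumerate traces; 6 have nonzero weight after conditioning:
  (X=1, Y=1, Z=1) weight 1/48
  (X=1, Y=2, Z=0) weight 1/24
  (X=2, Y=1, Z=1) weight 1/48
  (X=2, Y=2, Z=0) weight 1/24
  (X=3, Y=1, Z=1) weight 1/48
  (X=3, Y=2, Z=0) weight 1/24
Group by Y:
  weight(Y=1) = 1/16
  weight(Y=2) = 1/8
Total weight = 1/16 + 1/8 = 3/16
P(Y=1 | obs) = 1/16 / 3/16 = 1/3
P(Y=2 | obs) = 1/8 / 3/16 = 2/3
argmax = 2

argmax_v P(Y = v | obs) = 2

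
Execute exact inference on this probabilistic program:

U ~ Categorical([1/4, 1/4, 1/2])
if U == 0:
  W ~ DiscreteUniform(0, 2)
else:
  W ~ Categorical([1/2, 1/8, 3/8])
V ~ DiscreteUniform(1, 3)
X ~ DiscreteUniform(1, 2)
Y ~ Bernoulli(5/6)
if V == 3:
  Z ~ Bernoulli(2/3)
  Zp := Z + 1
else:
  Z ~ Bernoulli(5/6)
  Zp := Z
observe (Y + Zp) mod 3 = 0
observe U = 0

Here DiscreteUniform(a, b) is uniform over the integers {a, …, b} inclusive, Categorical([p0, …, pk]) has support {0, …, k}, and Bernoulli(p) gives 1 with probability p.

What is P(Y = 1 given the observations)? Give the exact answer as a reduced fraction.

Enumerate traces; 18 have nonzero weight after conditioning:
  (U=0, W=0, V=1, X=1, Y=0, Z=0) weight 1/2592
  (U=0, W=0, V=1, X=2, Y=0, Z=0) weight 1/2592
  (U=0, W=0, V=2, X=1, Y=0, Z=0) weight 1/2592
  (U=0, W=0, V=2, X=2, Y=0, Z=0) weight 1/2592
  (U=0, W=0, V=3, X=1, Y=1, Z=1) weight 5/648
  (U=0, W=0, V=3, X=2, Y=1, Z=1) weight 5/648
  (U=0, W=1, V=1, X=1, Y=0, Z=0) weight 1/2592
  (U=0, W=1, V=1, X=2, Y=0, Z=0) weight 1/2592
  … 10 more
Group by Y:
  weight(Y=0) = 1/216
  weight(Y=1) = 5/108
Total weight = 1/216 + 5/108 = 11/216
P(Y=0 | obs) = 1/216 / 11/216 = 1/11
P(Y=1 | obs) = 5/108 / 11/216 = 10/11

P(Y = 1 | obs) = 10/11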